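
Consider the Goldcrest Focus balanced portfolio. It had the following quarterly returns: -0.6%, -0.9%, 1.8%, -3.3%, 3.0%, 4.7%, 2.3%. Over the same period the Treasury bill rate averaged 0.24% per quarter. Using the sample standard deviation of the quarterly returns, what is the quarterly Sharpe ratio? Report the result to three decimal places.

r̄ = (-0.6 − 0.9 + 1.8 − 3.3 + 3 + 4.7 + 2.3) / 7 = 1.0000%
Sample σ = √[Σ(r − r̄)² / 6] = √[44.6800 / 6] = √7.4467 = 2.7289%
Sharpe = (r̄ − rf) / σ = (1.0000 − 0.24) / 2.7289 = 0.7600 / 2.7289 = 0.2785

0.279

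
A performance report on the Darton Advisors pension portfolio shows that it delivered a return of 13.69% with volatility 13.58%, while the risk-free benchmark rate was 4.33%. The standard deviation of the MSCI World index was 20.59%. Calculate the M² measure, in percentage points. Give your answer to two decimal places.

Sharpe = (Rp − Rf) / σp = (13.69% − 4.33%) / 13.58% = 0.6892
M² = Rf + Sharpe × σm = 4.33% + 0.6892 × 20.59% = 18.5206%

18.52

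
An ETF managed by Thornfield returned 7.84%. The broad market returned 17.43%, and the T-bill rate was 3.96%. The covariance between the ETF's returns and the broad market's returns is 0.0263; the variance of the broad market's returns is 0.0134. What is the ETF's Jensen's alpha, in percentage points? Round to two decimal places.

β = Cov / Var = 0.0263 / 0.0134 = 1.9627
E[R] = Rf + β(Rm − Rf) = 3.96% + 1.9627 × (17.43% − 3.96%) = 30.3976%
α = Rp − E[R] = 7.84% − 30.3976% = -22.5576

-22.56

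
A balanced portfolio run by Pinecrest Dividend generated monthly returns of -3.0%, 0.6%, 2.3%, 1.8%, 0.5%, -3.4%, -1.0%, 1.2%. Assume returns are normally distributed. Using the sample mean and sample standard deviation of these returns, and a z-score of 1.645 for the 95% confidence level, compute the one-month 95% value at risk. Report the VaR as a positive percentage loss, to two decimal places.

3.64

Mean return r̄ = -1.00 / 8 = -0.1250%
Σ(r − r̄)² = 32.0150; sample σ = √(32.0150/7) = 2.1386%
VaR = −(r̄ − z·σ) = −(-0.1250 − 1.645 × 2.1386) = −(-3.6430) = 3.6430%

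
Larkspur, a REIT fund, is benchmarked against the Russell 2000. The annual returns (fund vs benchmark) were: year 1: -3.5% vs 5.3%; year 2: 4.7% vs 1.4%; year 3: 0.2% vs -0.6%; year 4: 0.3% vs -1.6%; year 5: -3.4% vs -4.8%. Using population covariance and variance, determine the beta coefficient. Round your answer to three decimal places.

0.065

r̄p = -0.3400%,  r̄m = -0.0600%
Cov = Σ(rp − r̄p)(rm − r̄m) / 5 = 0.7296
Var(rm) = Σ(rm − r̄m)² / 5 = 11.1984
β = Cov / Var = 0.7296 / 11.1984 = 0.0652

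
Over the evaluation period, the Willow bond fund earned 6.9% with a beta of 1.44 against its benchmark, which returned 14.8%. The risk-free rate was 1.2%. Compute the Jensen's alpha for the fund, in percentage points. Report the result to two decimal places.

-13.88

CAPM expected return = Rf + β(Rm − Rf) = 1.2% + 1.44 × (14.8% − 1.2%) = 1.2 + 1.44 × 13.60 = 20.7840%
Jensen's α = Rp − E[R] = 6.9% − 20.7840% = -13.8840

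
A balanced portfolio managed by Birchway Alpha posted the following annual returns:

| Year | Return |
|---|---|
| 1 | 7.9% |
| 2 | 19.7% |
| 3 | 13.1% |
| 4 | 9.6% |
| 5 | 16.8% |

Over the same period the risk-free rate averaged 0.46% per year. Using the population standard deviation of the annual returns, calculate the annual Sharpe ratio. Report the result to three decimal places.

2.957

r̄ = (7.9 + 19.7 + 13.1 + 9.6 + 16.8) / 5 = 67.10 / 5 = 13.4200%
Population std dev = √[96.0280 / 5] = 4.3824%
Sharpe = (r̄ − rf) / σ = (13.4200 − 0.46) / 4.3824 = 12.9600 / 4.3824 = 2.9573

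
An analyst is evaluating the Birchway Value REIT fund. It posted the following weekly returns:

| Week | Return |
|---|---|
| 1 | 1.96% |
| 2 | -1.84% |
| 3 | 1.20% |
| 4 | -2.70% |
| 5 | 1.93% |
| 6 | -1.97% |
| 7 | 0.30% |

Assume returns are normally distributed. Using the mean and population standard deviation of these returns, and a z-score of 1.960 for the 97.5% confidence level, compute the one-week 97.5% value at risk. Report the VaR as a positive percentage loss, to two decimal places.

3.75

μ = (1.96 − 1.84 + 1.2 − 2.7 + 1.93 − 1.97 + 0.3) / 7 = -0.1600%
Population σ = √[Σ(r − μ)² / 7] = √[23.4738 / 7] = √3.3534 = 1.8312%
VaR = −(μ − z·σ) = −(-0.1600 − 1.960 × 1.8312) = −(-3.7492) = 3.7492%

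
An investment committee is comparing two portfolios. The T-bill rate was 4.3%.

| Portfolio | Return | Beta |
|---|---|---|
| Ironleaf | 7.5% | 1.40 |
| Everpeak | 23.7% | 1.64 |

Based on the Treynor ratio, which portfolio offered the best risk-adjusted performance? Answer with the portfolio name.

Everpeak

Ironleaf: Treynor = (7.5% − 4.3%) / 1.40 = 2.286
Everpeak: Treynor = (23.7% − 4.3%) / 1.64 = 11.829
Highest: Everpeak (11.829).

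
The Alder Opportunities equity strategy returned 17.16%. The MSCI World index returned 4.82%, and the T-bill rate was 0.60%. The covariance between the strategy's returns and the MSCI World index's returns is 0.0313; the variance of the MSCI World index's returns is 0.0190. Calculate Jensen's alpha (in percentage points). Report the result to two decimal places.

9.61

β = Cov / Var = 0.0313 / 0.0190 = 1.6474
E[R] = Rf + β(Rm − Rf) = 0.60% + 1.6474 × (4.82% − 0.60%) = 7.5520%
α = Rp − E[R] = 17.16% − 7.5520% = 9.6080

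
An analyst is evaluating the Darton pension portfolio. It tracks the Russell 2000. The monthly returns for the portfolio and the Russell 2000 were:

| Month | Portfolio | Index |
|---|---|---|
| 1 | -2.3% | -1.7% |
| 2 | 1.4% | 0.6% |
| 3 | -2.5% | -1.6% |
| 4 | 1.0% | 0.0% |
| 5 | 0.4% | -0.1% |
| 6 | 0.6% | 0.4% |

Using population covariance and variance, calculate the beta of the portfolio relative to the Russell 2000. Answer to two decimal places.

1.67

r̄p = -0.2333%,  r̄m = -0.4000%
Cov = Σ(rp − r̄p)(rm − r̄m) / 6 = 1.3983
Var(rm) = Σ(rm − r̄m)² / 6 = 0.8367
β = Cov / Var = 1.3983 / 0.8367 = 1.6712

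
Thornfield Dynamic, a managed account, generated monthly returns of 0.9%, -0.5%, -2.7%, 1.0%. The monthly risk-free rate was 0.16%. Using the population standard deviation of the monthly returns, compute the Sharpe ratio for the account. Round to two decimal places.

r̄ = (0.9 − 0.5 − 2.7 + 1) / 4 = -1.30 / 4 = -0.3250%
Σ(r − r̄)² = (0.9 − (-0.3250))² + (-0.5 − (-0.3250))² + (-2.7 − (-0.3250))² + … = 8.9275
σ = √[8.9275 / 4] = 1.4939%
Sharpe = (r̄ − rf) / σ = (-0.3250 − 0.16) / 1.4939 = -0.4850 / 1.4939 = -0.3247

-0.32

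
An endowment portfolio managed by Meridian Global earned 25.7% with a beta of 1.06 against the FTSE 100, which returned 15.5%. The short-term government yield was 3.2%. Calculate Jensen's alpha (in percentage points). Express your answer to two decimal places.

CAPM expected return = Rf + β(Rm − Rf) = 3.2% + 1.06 × (15.5% − 3.2%) = 3.2 + 1.06 × 12.30 = 16.2380%
Jensen's α = Rp − E[R] = 25.7% − 16.2380% = 9.4620

9.46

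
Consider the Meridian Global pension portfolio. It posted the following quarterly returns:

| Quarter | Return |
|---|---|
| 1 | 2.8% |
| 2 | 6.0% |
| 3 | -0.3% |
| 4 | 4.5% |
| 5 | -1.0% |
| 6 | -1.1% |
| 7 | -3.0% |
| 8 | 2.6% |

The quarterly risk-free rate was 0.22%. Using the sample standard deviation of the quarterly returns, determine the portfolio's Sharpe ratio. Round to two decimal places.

Mean return μ = 10.50 / 8 = 1.3125%
Sample σ = √[Σ(r − μ)² / 7] = √[68.3688 / 7] = √9.7670 = 3.1252%
Sharpe = (μ − rf) / σ = (1.3125 − 0.22) / 3.1252 = 1.0925 / 3.1252 = 0.3496

0.35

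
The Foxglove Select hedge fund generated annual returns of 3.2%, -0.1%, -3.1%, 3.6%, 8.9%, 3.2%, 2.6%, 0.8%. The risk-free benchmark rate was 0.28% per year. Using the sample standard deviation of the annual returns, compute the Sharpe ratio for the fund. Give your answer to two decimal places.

0.61

r̄ = (3.2 − 0.1 − 3.1 + 3.6 + 8.9 + 3.2 + 2.6 + 0.8) / 8 = 2.3875%
Sample std dev = √[84.0688 / 7] = 3.4655%
Sharpe = (r̄ − rf) / σ = (2.3875 − 0.28) / 3.4655 = 2.1075 / 3.4655 = 0.6081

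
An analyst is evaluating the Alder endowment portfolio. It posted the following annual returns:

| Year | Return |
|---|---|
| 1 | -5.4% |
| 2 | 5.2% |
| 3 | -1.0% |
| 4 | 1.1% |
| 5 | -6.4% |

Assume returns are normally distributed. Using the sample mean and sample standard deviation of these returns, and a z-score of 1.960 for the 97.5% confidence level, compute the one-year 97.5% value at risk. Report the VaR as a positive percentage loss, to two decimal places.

10.64

Mean return r̄ = -6.50 / 5 = -1.3000%
Σ(r − r̄)² = 90.9200; sample σ = √(90.9200/4) = 4.7676%
VaR = −(r̄ − z·σ) = −(-1.3000 − 1.960 × 4.7676) = −(-10.6445) = 10.6445%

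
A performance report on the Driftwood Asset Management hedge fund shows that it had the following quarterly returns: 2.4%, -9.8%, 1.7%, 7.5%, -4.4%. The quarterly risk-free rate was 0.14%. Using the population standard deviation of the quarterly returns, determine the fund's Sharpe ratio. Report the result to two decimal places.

-0.11

r̄ = (2.4 − 9.8 + 1.7 + 7.5 − 4.4) / 5 = -2.60 / 5 = -0.5200%
Σ(r − r̄)² = (2.4 − (-0.5200))² + (-9.8 − (-0.5200))² + (1.7 − (-0.5200))² + … = 178.9480
σ = √[178.9480 / 5] = 5.9824%
Sharpe = (r̄ − rf) / σ = (-0.5200 − 0.14) / 5.9824 = -0.6600 / 5.9824 = -0.1103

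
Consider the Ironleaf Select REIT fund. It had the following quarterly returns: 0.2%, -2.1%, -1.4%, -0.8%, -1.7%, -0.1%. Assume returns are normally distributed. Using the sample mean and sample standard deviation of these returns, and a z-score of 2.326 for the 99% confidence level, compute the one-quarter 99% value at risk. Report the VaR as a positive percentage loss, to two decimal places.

Mean return r̄ = -5.90 / 6 = -0.9833%
Σ(r − r̄)² = (0.2 − (-0.9833))² + (-2.1 − (-0.9833))² + (-1.4 − (-0.9833))² + … = 4.1483
σ = √[4.1483 / 5] = 0.9109%
VaR = −(r̄ − z·σ) = −(-0.9833 − 2.326 × 0.9109) = −(-3.1021) = 3.1021%

3.10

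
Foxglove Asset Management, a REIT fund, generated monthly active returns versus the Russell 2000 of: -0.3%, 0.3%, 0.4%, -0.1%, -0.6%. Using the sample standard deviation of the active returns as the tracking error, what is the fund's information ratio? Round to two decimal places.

-0.14

r̄ = (-0.3 + 0.3 + 0.4 − 0.1 − 0.6) / 5 = -0.30 / 5 = -0.0600%
Σ(r − r̄)² = 0.6920; sample σ = √(0.6920/4) = 0.4159%
IR = r̄ / tracking error = -0.0600 / 0.4159 = -0.1443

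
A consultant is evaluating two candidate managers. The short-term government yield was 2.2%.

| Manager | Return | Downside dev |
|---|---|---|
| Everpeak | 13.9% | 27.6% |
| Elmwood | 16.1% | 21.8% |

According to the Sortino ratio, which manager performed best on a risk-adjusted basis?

Elmwood

Everpeak: Sortino ratio = (13.9% − 2.2%) / 27.6% = 0.424
Elmwood: Sortino ratio = (16.1% − 2.2%) / 21.8% = 0.638
Highest: Elmwood (0.638).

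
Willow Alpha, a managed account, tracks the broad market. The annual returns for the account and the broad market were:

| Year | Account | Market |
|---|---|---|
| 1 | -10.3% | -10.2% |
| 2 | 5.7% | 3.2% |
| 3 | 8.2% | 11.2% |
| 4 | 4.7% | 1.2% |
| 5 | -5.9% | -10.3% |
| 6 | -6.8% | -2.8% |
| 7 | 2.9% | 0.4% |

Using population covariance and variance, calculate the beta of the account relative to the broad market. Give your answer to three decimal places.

r̄p = -0.2143%,  r̄m = -1.0429%
Cov = Σ(rp − r̄p)(rm − r̄m) / 7 = 42.8837
Var(rm) = Σ(rm − r̄m)² / 7 = 49.6624
β = Cov / Var = 42.8837 / 49.6624 = 0.8635

0.864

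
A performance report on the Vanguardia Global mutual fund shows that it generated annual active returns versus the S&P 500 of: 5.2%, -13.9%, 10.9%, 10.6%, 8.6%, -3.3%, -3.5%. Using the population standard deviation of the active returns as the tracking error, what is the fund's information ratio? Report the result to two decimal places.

0.24

r̄ = (5.2 − 13.9 + 10.9 + 10.6 + 8.6 − 3.3 − 3.5) / 7 = 2.0857%
Population std dev = √[518.0686 / 7] = 8.6029%
IR = r̄ / tracking error = 2.0857 / 8.6029 = 0.2424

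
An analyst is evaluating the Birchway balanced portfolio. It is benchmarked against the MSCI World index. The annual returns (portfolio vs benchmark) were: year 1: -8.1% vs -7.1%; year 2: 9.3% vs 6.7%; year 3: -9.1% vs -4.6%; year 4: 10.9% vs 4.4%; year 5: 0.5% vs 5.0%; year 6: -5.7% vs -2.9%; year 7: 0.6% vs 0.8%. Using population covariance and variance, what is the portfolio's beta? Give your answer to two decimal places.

1.36

r̄p = -0.2286%,  r̄m = 0.3286%
Cov = Σ(rp − r̄p)(rm − r̄m) / 7 = 32.8108
Var(rm) = Σ(rm − r̄m)² / 7 = 24.1592
β = Cov / Var = 32.8108 / 24.1592 = 1.3581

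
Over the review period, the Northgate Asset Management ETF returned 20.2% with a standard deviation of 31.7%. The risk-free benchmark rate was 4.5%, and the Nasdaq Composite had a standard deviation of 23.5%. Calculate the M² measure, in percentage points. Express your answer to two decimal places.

Sharpe = (Rp − Rf) / σp = (20.2% − 4.5%) / 31.7% = 0.4953
M² = Rf + Sharpe × σm = 4.5% + 0.4953 × 23.5% = 16.1396%

16.14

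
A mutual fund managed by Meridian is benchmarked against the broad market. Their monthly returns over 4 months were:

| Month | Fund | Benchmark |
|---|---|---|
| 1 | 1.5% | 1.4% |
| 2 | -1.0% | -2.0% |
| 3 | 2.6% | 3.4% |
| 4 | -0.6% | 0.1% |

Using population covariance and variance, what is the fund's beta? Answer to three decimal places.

r̄p = 0.6250%,  r̄m = 0.7250%
Cov = Σ(rp − r̄p)(rm − r̄m) / 4 = 2.7669
Var(rm) = Σ(rm − r̄m)² / 4 = 3.8569
β = Cov / Var = 2.7669 / 3.8569 = 0.7174

0.717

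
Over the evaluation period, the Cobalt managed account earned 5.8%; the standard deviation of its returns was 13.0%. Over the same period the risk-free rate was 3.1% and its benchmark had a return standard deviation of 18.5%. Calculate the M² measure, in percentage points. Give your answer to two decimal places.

Sharpe = (Rp − Rf) / σp = (5.8% − 3.1%) / 13.0% = 0.2077
M² = Rf + Sharpe × σm = 3.1% + 0.2077 × 18.5% = 6.9425%

6.94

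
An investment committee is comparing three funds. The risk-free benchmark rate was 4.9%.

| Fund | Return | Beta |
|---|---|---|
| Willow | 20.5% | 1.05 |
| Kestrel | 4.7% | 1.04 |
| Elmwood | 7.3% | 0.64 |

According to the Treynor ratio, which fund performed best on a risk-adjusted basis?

Willow

Willow: Treynor = (20.5% − 4.9%) / 1.05 = 14.857
Kestrel: Treynor = (4.7% − 4.9%) / 1.04 = -0.192
Elmwood: Treynor = (7.3% − 4.9%) / 0.64 = 3.750
Highest: Willow (14.857).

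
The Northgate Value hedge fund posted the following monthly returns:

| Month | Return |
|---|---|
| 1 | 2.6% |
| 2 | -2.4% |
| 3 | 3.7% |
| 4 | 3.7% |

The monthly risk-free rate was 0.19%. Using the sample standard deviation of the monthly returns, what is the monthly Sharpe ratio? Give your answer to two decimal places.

0.59

μ = (2.6 − 2.4 + 3.7 + 3.7) / 4 = 7.60 / 4 = 1.9000%
Sample std dev = √[25.4600 / 3] = 2.9132%
Sharpe = (μ − rf) / σ = (1.9000 − 0.19) / 2.9132 = 1.7100 / 2.9132 = 0.5870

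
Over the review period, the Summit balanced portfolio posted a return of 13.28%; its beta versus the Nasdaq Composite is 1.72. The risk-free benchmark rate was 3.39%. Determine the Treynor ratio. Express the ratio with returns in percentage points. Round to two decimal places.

Treynor = (Rp − Rf) / β = (13.28% − 3.39%) / 1.72 = 9.89 / 1.72 = 5.7500

5.75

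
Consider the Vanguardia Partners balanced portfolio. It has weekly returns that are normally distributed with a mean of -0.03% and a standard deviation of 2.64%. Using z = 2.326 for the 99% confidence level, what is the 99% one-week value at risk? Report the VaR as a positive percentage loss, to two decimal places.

VaR (as % loss) = −(μ − z·σ) = −(-0.03% − 2.326 × 2.64%) = −(-6.17064%) = 6.17064%

6.17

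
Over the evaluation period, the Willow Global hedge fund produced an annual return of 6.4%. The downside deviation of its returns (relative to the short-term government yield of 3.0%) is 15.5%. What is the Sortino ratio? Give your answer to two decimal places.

Sortino = (Rp − Rf) / σd = (6.4% − 3.0%) / 15.5% = 3.40% / 15.5% = 0.2194

0.22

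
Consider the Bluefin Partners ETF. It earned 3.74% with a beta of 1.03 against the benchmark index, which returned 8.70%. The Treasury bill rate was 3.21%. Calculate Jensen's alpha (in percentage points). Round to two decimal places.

CAPM expected return = Rf + β(Rm − Rf) = 3.21% + 1.03 × (8.70% − 3.21%) = 3.21 + 1.03 × 5.49 = 8.8647%
Jensen's α = Rp − E[R] = 3.74% − 8.8647% = -5.1247

-5.12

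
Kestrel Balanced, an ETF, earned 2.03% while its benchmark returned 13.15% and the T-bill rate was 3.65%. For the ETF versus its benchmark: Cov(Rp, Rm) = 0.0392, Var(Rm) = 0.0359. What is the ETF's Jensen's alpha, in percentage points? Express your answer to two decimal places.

β = Cov / Var = 0.0392 / 0.0359 = 1.0919
E[R] = Rf + β(Rm − Rf) = 3.65% + 1.0919 × (13.15% − 3.65%) = 14.0231%
α = Rp − E[R] = 2.03% − 14.0231% = -11.9931

-11.99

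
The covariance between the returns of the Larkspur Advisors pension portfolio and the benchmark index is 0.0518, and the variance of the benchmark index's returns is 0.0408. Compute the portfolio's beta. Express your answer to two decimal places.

β = Cov(Rp, Rm) / Var(Rm) = 0.0518 / 0.0408 = 1.2696

1.27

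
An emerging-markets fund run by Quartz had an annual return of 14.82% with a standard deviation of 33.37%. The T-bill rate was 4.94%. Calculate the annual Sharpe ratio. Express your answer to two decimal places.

Sharpe = (Rp − Rf) / σp = (14.82% − 4.94%) / 33.37% = 9.88% / 33.37% = 0.2961

0.30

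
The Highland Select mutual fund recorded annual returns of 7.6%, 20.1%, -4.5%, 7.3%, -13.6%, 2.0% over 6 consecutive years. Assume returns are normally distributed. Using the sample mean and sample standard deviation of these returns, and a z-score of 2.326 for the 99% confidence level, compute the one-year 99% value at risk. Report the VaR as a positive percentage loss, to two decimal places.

23.67

r̄ = (7.6 + 20.1 − 4.5 + 7.3 − 13.6 + 2) / 6 = 3.1500%
Σ(r − r̄)² = (7.6 − 3.1500)² + (20.1 − 3.1500)² + … = 664.7350
sample σ = √(664.7350 / 5) = √132.9470 = 11.5303%
VaR = −(r̄ − z·σ) = −(3.1500 − 2.326 × 11.5303) = −(-23.6695) = 23.6695%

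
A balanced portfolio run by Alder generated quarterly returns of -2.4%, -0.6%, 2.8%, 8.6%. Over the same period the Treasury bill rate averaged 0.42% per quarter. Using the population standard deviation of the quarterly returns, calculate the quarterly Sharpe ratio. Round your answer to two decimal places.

0.40

μ = (-2.4 − 0.6 + 2.8 + 8.6) / 4 = 8.40 / 4 = 2.1000%
Population σ = √[Σ(r − μ)² / 4] = √[70.2800 / 4] = √17.5700 = 4.1917%
Sharpe = (μ − rf) / σ = (2.1000 − 0.42) / 4.1917 = 1.6800 / 4.1917 = 0.4008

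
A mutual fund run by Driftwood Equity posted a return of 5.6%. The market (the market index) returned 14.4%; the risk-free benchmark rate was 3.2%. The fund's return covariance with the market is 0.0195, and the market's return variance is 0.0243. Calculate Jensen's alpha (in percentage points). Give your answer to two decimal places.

β = Cov / Var = 0.0195 / 0.0243 = 0.8025
E[R] = Rf + β(Rm − Rf) = 3.2% + 0.8025 × (14.4% − 3.2%) = 12.1880%
α = Rp − E[R] = 5.6% − 12.1880% = -6.5880

-6.59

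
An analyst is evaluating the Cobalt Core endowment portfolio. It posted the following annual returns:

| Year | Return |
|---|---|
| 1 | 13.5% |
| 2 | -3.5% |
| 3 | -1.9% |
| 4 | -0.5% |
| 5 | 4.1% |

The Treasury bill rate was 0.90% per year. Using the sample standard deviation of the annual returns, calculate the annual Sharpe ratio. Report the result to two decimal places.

r̄ = (13.5 − 3.5 − 1.9 − 0.5 + 4.1) / 5 = 11.70 / 5 = 2.3400%
Sample std dev = √[187.7920 / 4] = 6.8519%
Sharpe = (r̄ − rf) / σ = (2.3400 − 0.9) / 6.8519 = 1.4400 / 6.8519 = 0.2102

0.21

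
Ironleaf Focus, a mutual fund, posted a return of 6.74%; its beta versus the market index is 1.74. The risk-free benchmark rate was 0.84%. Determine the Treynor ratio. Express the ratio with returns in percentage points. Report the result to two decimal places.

Treynor = (Rp − Rf) / β = (6.74% − 0.84%) / 1.74 = 5.90 / 1.74 = 3.3908

3.39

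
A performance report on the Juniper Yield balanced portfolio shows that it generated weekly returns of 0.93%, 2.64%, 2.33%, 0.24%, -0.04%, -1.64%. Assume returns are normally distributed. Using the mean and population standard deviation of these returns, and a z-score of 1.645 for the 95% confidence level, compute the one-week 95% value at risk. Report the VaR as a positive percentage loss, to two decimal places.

1.65

Mean return r̄ = 4.460 / 6 = 0.7433%
Population σ = √[Σ(r − r̄)² / 6] = √[12.6969 / 6] = √2.1162 = 1.4547%
VaR = −(r̄ − z·σ) = −(0.7433 − 1.645 × 1.4547) = −(-1.6497) = 1.6497%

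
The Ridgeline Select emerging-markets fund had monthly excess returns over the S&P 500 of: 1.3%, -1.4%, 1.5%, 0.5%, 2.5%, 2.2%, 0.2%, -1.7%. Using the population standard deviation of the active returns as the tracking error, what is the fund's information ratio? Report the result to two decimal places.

Mean return μ = 5.10 / 8 = 0.6375%
Σ(r − μ)² = 16.9188; population σ = √(16.9188/8) = 1.4543%
IR = μ / tracking error = 0.6375 / 1.4543 = 0.4384

0.44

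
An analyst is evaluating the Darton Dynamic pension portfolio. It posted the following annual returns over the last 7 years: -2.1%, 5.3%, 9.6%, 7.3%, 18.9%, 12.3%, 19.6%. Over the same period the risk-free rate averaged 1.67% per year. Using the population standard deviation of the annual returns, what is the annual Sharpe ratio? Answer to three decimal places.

Mean return r̄ = 70.90 / 7 = 10.1286%
Population σ = √[Σ(r − r̄)² / 7] = √[352.4943 / 7] = √50.3563 = 7.0962%
Sharpe = (r̄ − rf) / σ = (10.1286 − 1.67) / 7.0962 = 8.4586 / 7.0962 = 1.1920

1.192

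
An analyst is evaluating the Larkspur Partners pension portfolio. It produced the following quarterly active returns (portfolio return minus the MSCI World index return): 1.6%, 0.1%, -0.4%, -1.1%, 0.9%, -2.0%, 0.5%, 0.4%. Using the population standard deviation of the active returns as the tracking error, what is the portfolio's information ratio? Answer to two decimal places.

Mean return r̄ = 0.00 / 8 = 0.0000%
Σ(r − r̄)² = (1.6 − 0.0000)² + (0.1 − 0.0000)² + … = 9.1600
σ = √[9.1600 / 8] = 1.0700%
IR = r̄ / tracking error = 0.0000 / 1.0700 = 0.0000

0.00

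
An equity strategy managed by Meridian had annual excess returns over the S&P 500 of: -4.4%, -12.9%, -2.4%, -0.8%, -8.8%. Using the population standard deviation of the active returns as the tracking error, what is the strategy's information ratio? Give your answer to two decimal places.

-1.32

Mean return r̄ = -29.30 / 5 = -5.8600%
Σ(r − r̄)² = (-4.4 − (-5.8600))² + (-12.9 − (-5.8600))² + (-2.4 − (-5.8600))² + … = 97.9120
σ = √[97.9120 / 5] = 4.4252%
IR = r̄ / tracking error = -5.8600 / 4.4252 = -1.3242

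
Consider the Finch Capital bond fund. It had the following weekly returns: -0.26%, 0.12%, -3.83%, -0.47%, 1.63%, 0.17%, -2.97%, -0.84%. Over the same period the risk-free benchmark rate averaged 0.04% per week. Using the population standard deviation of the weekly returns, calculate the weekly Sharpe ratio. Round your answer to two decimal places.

r̄ = (-0.26 + 0.12 − 3.83 − 0.47 + 1.63 + 0.17 − 2.97 − 0.84) / 8 = -0.8063%
Population σ = √[Σ(r − r̄)² / 8] = √[21.9838 / 8] = √2.7480 = 1.6577%
Sharpe = (r̄ − rf) / σ = (-0.8063 − 0.04) / 1.6577 = -0.8463 / 1.6577 = -0.5105

-0.51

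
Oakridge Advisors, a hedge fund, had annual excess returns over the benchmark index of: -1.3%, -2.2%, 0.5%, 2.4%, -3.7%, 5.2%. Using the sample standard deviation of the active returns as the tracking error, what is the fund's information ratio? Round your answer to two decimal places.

r̄ = (-1.3 − 2.2 + 0.5 + 2.4 − 3.7 + 5.2) / 6 = 0.1500%
Sample std dev = √[53.1350 / 5] = 3.2599%
IR = r̄ / tracking error = 0.1500 / 3.2599 = 0.0460

0.05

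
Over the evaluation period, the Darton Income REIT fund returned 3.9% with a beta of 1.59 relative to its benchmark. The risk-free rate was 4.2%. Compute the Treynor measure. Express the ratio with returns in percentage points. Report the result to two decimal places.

-0.19

Treynor = (Rp − Rf) / β = (3.9% − 4.2%) / 1.59 = -0.30 / 1.59 = -0.1887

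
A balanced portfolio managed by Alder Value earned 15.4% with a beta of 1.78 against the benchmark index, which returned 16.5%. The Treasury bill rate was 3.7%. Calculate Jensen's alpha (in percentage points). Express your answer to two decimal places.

-11.08

CAPM expected return = Rf + β(Rm − Rf) = 3.7% + 1.78 × (16.5% − 3.7%) = 3.7 + 1.78 × 12.80 = 26.4840%
Jensen's α = Rp − E[R] = 15.4% − 26.4840% = -11.0840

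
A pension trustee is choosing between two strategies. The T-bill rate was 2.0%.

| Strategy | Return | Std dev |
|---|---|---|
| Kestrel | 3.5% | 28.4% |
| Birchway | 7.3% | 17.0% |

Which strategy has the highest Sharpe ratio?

Birchway

Kestrel: Sharpe ratio = (3.5% − 2.0%) / 28.4% = 0.053
Birchway: Sharpe ratio = (7.3% − 2.0%) / 17.0% = 0.312
Highest: Birchway (0.312).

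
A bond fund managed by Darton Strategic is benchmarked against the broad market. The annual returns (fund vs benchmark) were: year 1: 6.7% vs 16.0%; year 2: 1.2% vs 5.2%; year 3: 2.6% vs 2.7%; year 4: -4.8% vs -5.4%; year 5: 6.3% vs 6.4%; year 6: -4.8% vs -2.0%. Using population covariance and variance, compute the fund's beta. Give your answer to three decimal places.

r̄p = 1.2000%,  r̄m = 3.8167%
Cov = Σ(rp − r̄p)(rm − r̄m) / 6 = 28.1367
Var(rm) = Σ(rm − r̄m)² / 6 = 46.1747
β = Cov / Var = 28.1367 / 46.1747 = 0.6094

0.609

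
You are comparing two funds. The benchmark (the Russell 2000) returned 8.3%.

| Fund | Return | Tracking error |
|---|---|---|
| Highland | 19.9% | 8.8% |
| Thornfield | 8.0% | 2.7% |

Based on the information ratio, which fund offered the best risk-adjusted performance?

Highland: IR = (19.9% − 8.3%) / 8.8% = 1.318
Thornfield: IR = (8.0% − 8.3%) / 2.7% = -0.111
Highest: Highland (1.318).

Highland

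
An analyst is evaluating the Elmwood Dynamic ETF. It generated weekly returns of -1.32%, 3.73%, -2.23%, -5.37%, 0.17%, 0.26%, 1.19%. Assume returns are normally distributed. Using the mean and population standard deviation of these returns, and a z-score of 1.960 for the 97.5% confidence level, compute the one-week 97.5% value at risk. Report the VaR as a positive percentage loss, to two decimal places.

5.70

r̄ = (-1.32 + 3.73 − 2.23 − 5.37 + 0.17 + 0.26 + 1.19) / 7 = -0.5100%
Population σ = √[Σ(r − r̄)² / 7] = √[49.1570 / 7] = √7.0224 = 2.6500%
VaR = −(r̄ − z·σ) = −(-0.5100 − 1.960 × 2.6500) = −(-5.7040) = 5.7040%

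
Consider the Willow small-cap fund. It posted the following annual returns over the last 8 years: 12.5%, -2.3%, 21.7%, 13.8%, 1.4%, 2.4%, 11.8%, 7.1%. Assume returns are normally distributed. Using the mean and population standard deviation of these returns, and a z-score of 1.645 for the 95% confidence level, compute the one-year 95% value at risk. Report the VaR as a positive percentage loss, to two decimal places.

Mean return r̄ = 68.40 / 8 = 8.5500%
Population std dev = √[435.4200 / 8] = 7.3775%
VaR = −(r̄ − z·σ) = −(8.5500 − 1.645 × 7.3775) = −(-3.5860) = 3.5860%

3.59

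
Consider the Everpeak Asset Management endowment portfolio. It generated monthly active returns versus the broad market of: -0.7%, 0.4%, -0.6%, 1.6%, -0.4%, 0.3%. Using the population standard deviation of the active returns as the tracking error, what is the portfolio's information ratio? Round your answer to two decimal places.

Mean return r̄ = 0.60 / 6 = 0.1000%
Population std dev = √[3.7600 / 6] = 0.7916%
IR = r̄ / tracking error = 0.1000 / 0.7916 = 0.1263

0.13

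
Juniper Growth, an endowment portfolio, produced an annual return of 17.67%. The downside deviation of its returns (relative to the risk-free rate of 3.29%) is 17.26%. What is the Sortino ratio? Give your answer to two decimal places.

Sortino = (Rp − Rf) / σd = (17.67% − 3.29%) / 17.26% = 14.38% / 17.26% = 0.8331

0.83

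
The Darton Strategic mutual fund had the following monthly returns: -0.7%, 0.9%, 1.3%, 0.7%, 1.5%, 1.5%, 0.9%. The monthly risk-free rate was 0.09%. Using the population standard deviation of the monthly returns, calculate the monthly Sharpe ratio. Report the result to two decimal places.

1.11

r̄ = (-0.7 + 0.9 + 1.3 + 0.7 + 1.5 + 1.5 + 0.9) / 7 = 6.10 / 7 = 0.8714%
Σ(r − r̄)² = (-0.7 − 0.8714)² + (0.9 − 0.8714)² + (1.3 − 0.8714)² + … = 3.4743
population σ = √(3.4743 / 7) = √0.4963 = 0.7045%
Sharpe = (r̄ − rf) / σ = (0.8714 − 0.09) / 0.7045 = 0.7814 / 0.7045 = 1.1092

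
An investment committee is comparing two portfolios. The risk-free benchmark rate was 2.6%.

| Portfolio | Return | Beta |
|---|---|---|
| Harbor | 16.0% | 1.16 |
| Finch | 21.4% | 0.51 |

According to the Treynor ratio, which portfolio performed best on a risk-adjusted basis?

Harbor: Treynor = (16.0% − 2.6%) / 1.16 = 11.552
Finch: Treynor = (21.4% − 2.6%) / 0.51 = 36.863
Highest: Finch (36.863).

Finch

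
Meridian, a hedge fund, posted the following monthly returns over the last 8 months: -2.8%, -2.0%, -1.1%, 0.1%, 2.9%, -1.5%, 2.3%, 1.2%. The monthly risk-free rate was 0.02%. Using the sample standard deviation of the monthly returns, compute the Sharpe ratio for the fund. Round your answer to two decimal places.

-0.06

r̄ = (-2.8 − 2 − 1.1 + 0.1 + 2.9 − 1.5 + 2.3 + 1.2) / 8 = -0.1125%
Sample std dev = √[30.3488 / 7] = 2.0822%
Sharpe = (r̄ − rf) / σ = (-0.1125 − 0.02) / 2.0822 = -0.1325 / 2.0822 = -0.0636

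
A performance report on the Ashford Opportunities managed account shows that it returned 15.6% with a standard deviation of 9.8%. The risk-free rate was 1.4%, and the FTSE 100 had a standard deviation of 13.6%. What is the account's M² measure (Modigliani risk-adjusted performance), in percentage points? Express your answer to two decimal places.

Sharpe = (Rp − Rf) / σp = (15.6% − 1.4%) / 9.8% = 1.4490
M² = Rf + Sharpe × σm = 1.4% + 1.4490 × 13.6% = 21.1064%

21.11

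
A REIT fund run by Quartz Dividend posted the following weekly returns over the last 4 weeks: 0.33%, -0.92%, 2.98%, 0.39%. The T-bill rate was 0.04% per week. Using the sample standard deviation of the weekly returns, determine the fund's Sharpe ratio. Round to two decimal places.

Mean return r̄ = 2.780 / 4 = 0.6950%
Sample σ = √[Σ(r − r̄)² / 3] = √[8.0557 / 3] = √2.6852 = 1.6387%
Sharpe = (r̄ − rf) / σ = (0.6950 − 0.04) / 1.6387 = 0.6550 / 1.6387 = 0.3997

0.40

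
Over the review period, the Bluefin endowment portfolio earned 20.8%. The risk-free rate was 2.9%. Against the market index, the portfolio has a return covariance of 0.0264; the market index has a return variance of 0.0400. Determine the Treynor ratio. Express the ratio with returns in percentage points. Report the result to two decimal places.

β = Cov / Var = 0.0264 / 0.0400 = 0.6600
Treynor = (Rp − Rf) / β = (20.8% − 2.9%) / 0.6600 = 17.90 / 0.6600 = 27.1212

27.12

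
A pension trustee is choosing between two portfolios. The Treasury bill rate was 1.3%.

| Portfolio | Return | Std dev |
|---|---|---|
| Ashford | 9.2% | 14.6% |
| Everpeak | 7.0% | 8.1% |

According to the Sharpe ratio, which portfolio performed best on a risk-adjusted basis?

Ashford: Sharpe ratio = (9.2% − 1.3%) / 14.6% = 0.541
Everpeak: Sharpe ratio = (7.0% − 1.3%) / 8.1% = 0.704
Highest: Everpeak (0.704).

Everpeak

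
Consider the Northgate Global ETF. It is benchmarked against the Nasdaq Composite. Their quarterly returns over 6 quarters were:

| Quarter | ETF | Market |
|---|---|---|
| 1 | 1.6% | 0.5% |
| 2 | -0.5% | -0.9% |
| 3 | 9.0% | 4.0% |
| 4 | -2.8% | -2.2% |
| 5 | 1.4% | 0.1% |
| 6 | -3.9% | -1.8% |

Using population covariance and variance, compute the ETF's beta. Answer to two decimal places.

r̄p = 0.8000%,  r̄m = -0.0500%
Cov = Σ(rp − r̄p)(rm − r̄m) / 6 = 8.4683
Var(rm) = Σ(rm − r̄m)² / 6 = 4.1892
β = Cov / Var = 8.4683 / 4.1892 = 2.0215

2.02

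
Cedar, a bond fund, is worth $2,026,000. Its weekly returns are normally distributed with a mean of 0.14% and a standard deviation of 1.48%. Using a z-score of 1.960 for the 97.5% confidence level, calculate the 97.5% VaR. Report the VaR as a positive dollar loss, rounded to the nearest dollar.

$55,934

Return at the 97.5% tail: μ − z·σ = 0.14% − 1.960 × 1.48% = 0.14 − 2.9008 = -2.7608%
VaR = −(-2.7608%) × $2,026,000 = 2.7608% × $2,026,000 = $55,934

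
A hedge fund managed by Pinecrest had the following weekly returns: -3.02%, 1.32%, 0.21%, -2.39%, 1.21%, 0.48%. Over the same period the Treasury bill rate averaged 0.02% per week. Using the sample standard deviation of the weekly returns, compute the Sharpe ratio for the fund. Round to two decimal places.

-0.21

μ = (-3.02 + 1.32 + 0.21 − 2.39 + 1.21 + 0.48) / 6 = -0.3650%
Σ(r − μ)² = 17.5142; sample σ = √(17.5142/5) = 1.8716%
Sharpe = (μ − rf) / σ = (-0.3650 − 0.02) / 1.8716 = -0.3850 / 1.8716 = -0.2057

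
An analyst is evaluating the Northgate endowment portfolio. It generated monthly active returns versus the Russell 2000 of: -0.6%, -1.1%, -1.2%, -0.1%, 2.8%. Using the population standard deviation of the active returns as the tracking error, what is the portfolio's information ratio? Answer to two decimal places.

-0.03

r̄ = (-0.6 − 1.1 − 1.2 − 0.1 + 2.8) / 5 = -0.20 / 5 = -0.0400%
Σ(r − r̄)² = 10.8520; population σ = √(10.8520/5) = 1.4732%
IR = r̄ / tracking error = -0.0400 / 1.4732 = -0.0272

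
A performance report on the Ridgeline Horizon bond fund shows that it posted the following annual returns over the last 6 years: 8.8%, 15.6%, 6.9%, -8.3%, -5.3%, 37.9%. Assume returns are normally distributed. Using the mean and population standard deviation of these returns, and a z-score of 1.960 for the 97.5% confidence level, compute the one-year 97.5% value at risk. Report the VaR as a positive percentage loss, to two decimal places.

Mean return r̄ = 55.60 / 6 = 9.2667%
Population σ = √[Σ(r − r̄)² / 6] = √[1386.5733 / 6] = √231.0956 = 15.2018%
VaR = −(r̄ − z·σ) = −(9.2667 − 1.960 × 15.2018) = −(-20.5288) = 20.5288%

20.53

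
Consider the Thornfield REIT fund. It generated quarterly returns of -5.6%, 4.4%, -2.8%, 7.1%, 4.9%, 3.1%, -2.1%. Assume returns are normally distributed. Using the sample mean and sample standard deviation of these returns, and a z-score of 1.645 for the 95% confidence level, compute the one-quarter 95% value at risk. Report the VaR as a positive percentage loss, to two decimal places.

r̄ = (-5.6 + 4.4 − 2.8 + 7.1 + 4.9 + 3.1 − 2.1) / 7 = 1.2857%
Sample std dev = √[135.4286 / 6] = 4.7509%
VaR = −(r̄ − z·σ) = −(1.2857 − 1.645 × 4.7509) = −(-6.5295) = 6.5295%

6.53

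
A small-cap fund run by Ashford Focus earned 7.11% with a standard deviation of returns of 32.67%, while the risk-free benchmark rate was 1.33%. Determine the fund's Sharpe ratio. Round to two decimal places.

0.18

Sharpe = (Rp − Rf) / σp = (7.11% − 1.33%) / 32.67% = 5.78% / 32.67% = 0.1769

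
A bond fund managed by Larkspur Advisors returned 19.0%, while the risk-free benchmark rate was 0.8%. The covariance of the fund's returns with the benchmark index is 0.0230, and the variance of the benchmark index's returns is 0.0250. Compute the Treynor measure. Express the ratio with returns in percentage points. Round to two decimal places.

19.78

β = Cov / Var = 0.0230 / 0.0250 = 0.9200
Treynor = (Rp − Rf) / β = (19.0% − 0.8%) / 0.9200 = 18.20 / 0.9200 = 19.7826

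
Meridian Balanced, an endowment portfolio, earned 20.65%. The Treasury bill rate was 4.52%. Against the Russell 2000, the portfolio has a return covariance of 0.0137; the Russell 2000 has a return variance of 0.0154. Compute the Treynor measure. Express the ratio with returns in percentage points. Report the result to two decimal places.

β = Cov / Var = 0.0137 / 0.0154 = 0.8896
Treynor = (Rp − Rf) / β = (20.65% − 4.52%) / 0.8896 = 16.13 / 0.8896 = 18.1317

18.13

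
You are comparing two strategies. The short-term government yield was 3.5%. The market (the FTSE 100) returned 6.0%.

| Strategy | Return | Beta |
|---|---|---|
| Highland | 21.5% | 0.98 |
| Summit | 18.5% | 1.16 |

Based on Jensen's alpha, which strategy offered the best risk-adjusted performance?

Highland: α = 21.5% − [3.5% + 0.98 × (6.0% − 3.5%)] = 15.550
Summit: α = 18.5% − [3.5% + 1.16 × (6.0% − 3.5%)] = 12.100
Highest: Highland (15.550).

Highland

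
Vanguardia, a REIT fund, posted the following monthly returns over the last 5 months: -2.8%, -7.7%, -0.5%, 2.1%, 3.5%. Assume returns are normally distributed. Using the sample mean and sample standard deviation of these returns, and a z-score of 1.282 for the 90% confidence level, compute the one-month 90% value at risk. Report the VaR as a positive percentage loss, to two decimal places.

r̄ = (-2.8 − 7.7 − 0.5 + 2.1 + 3.5) / 5 = -1.0800%
Σ(r − r̄)² = (-2.8 − (-1.0800))² + (-7.7 − (-1.0800))² + (-0.5 − (-1.0800))² + … = 78.2080
σ = √[78.2080 / 4] = 4.4218%
VaR = −(r̄ − z·σ) = −(-1.0800 − 1.282 × 4.4218) = −(-6.7487) = 6.7487%

6.75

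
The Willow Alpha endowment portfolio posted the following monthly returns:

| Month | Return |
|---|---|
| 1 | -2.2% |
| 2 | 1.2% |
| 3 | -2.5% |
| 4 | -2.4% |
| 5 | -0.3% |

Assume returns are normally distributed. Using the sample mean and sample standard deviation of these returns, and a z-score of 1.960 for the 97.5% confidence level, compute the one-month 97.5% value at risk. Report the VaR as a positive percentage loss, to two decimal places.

4.44

Mean return μ = -6.20 / 5 = -1.2400%
Sample σ = √[Σ(r − μ)² / 4] = √[10.6920 / 4] = √2.6730 = 1.6349%
VaR = −(μ − z·σ) = −(-1.2400 − 1.960 × 1.6349) = −(-4.4444) = 4.4444%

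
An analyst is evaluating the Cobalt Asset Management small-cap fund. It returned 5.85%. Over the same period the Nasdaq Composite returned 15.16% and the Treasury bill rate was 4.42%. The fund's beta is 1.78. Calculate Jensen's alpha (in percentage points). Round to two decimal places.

CAPM expected return = Rf + β(Rm − Rf) = 4.42% + 1.78 × (15.16% − 4.42%) = 4.42 + 1.78 × 10.74 = 23.5372%
Jensen's α = Rp − E[R] = 5.85% − 23.5372% = -17.6872

-17.69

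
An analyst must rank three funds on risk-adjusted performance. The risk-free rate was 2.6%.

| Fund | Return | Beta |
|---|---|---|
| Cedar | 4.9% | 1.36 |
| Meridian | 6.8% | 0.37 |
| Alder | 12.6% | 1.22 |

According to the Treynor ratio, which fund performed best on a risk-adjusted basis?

Cedar: Treynor = (4.9% − 2.6%) / 1.36 = 1.691
Meridian: Treynor = (6.8% − 2.6%) / 0.37 = 11.351
Alder: Treynor = (12.6% − 2.6%) / 1.22 = 8.197
Highest: Meridian (11.351).

Meridian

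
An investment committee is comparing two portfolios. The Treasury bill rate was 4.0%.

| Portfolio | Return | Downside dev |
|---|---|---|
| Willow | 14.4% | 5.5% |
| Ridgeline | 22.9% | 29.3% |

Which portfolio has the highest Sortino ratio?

Willow

Willow: Sortino ratio = (14.4% − 4.0%) / 5.5% = 1.891
Ridgeline: Sortino ratio = (22.9% − 4.0%) / 29.3% = 0.645
Highest: Willow (1.891).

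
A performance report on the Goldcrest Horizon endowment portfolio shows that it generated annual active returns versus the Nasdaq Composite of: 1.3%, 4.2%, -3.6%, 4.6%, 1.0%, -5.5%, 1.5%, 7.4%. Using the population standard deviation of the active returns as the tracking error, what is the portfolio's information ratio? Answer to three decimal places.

μ = (1.3 + 4.2 − 3.6 + 4.6 + 1 − 5.5 + 1.5 + 7.4) / 8 = 10.90 / 8 = 1.3625%
Population std dev = √[126.8588 / 8] = 3.9821%
IR = μ / tracking error = 1.3625 / 3.9821 = 0.3422

0.342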